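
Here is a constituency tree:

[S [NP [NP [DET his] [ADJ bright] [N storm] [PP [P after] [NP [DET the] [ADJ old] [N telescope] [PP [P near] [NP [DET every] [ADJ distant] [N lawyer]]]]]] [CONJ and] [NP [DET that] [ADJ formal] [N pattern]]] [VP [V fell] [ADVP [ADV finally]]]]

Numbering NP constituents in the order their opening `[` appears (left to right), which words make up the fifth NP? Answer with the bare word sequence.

that formal pattern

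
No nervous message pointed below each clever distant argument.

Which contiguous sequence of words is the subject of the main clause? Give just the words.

no nervous message

"no nervous message" is the NP that combines with the VP headed by "pointed" to form the main clause — the subject.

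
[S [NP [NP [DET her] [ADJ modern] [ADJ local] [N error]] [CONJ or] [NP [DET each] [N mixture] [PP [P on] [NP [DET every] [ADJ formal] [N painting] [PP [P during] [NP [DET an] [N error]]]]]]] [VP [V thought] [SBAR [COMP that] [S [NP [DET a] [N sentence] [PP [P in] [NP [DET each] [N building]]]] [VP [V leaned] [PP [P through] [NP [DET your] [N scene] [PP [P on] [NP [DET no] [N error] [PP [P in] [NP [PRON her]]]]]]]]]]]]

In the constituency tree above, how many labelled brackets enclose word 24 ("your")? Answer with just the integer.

8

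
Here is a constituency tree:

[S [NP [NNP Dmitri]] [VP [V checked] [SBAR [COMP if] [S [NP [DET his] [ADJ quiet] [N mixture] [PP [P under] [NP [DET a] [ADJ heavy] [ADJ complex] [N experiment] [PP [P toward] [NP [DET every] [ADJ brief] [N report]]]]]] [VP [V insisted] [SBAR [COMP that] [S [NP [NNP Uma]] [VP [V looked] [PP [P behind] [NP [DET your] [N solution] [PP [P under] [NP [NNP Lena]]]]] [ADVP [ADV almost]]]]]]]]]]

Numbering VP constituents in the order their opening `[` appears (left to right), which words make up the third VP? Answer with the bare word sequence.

looked behind your solution under Lena almost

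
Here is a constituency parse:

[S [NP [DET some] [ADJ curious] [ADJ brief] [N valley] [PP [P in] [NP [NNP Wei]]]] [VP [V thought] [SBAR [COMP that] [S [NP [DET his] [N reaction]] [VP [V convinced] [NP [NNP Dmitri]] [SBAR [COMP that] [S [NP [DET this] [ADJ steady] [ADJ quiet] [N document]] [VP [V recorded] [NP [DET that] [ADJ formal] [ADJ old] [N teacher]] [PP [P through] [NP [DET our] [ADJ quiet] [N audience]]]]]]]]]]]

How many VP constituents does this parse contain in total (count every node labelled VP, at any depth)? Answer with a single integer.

3

Listing each VP by its span: [VP thought that his reaction convinced Dmitri that this steady quiet document recorded that formal old teacher through our quiet audience]; [VP convinced Dmitri that this steady quiet document recorded that formal old teacher through our quiet audience]; [VP recorded that formal old teacher through our quiet audience] — that makes 3.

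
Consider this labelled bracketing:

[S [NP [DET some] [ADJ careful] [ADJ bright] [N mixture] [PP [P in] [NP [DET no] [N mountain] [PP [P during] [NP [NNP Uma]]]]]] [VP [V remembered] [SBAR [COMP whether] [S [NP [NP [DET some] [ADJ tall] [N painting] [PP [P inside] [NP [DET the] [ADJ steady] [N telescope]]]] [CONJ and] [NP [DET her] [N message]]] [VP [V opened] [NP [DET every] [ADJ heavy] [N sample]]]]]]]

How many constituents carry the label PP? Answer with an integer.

3

The PP constituents are: [PP in no mountain during Uma]; [PP during Uma]; [PP inside the steady telescope]. Total: 3.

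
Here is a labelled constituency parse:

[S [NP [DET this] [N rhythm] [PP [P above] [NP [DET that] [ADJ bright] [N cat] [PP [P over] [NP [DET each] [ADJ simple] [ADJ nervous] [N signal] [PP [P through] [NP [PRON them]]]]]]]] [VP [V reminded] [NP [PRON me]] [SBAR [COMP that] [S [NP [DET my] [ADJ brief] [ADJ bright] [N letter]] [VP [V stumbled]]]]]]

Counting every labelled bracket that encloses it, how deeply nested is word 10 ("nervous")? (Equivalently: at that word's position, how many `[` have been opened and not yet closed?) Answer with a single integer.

Counting open brackets not yet closed at "nervous": [S [NP [PP [NP [PP [NP [ADJ = 7.

7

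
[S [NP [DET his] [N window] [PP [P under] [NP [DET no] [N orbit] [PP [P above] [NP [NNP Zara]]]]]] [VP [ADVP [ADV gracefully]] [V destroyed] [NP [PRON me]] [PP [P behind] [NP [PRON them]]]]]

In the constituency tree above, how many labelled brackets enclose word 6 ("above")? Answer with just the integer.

6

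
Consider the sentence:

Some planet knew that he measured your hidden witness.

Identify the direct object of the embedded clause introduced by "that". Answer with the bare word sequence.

The verb of the embedded clause introduced by "that" is "measured"; its direct object is the NP "your hidden witness".

your hidden witness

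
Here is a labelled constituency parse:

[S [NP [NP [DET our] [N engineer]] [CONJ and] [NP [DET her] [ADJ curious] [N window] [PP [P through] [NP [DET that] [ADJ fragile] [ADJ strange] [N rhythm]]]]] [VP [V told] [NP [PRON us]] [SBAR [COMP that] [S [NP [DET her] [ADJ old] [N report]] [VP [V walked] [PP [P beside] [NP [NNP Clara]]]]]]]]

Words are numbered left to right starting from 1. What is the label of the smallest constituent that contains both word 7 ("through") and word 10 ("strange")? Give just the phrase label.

PP

The smallest bracket enclosing both words is [PP through that fragile strange rhythm], so the label is PP.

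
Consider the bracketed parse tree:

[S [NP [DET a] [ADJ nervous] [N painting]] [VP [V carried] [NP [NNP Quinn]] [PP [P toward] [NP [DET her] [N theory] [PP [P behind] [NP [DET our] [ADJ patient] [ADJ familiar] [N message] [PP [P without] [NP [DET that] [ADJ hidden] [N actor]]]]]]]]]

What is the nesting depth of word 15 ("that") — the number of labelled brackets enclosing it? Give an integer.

9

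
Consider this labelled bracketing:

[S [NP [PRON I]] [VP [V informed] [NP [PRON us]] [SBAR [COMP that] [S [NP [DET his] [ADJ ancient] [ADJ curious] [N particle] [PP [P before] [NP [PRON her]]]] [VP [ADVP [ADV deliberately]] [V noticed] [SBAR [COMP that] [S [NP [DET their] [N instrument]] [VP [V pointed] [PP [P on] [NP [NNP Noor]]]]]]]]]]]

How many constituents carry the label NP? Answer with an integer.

6

Listing each NP by its span: [NP I]; [NP us]; [NP his ancient curious particle before her]; [NP her]; [NP their instrument]; [NP Noor] — that makes 6.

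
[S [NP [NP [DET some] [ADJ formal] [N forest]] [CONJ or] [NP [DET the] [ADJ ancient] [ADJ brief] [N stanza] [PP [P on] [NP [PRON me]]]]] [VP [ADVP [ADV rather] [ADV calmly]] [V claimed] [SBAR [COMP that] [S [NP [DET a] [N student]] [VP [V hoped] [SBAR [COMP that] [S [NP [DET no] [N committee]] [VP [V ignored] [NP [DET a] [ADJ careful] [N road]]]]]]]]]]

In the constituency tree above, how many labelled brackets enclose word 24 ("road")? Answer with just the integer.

10

The word sits inside N, which is inside NP, inside VP, inside S, inside SBAR, inside VP, inside S, inside SBAR, inside VP, inside S — 10 brackets in all.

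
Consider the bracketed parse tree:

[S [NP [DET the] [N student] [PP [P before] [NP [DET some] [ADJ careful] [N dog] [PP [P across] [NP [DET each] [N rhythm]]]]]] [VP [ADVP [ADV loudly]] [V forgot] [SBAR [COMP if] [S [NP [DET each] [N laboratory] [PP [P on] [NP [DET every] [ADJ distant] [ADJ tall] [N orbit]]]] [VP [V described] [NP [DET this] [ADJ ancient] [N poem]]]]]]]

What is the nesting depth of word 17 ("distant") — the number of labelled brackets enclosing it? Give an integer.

8

The word sits inside ADJ, which is inside NP, inside PP, inside NP, inside S, inside SBAR, inside VP, inside S — 8 brackets in all.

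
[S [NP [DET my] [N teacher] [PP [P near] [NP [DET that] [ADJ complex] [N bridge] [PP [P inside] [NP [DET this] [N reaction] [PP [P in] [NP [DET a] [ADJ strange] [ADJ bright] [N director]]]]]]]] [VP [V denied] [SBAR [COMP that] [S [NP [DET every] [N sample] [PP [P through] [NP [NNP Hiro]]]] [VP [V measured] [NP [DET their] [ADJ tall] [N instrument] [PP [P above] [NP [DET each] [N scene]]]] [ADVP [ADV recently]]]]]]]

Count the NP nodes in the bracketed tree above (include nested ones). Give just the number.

Scanning left to right, an opening `[NP` appears at word positions 1, 4, 8, 11, 17, 20, 22, 26 — 8 in total.

8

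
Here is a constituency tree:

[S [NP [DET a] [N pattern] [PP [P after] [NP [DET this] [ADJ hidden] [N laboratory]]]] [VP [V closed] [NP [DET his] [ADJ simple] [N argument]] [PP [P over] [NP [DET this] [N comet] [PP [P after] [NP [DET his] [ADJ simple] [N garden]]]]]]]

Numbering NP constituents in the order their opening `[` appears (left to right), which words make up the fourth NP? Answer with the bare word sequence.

this comet after his simple garden

Opening `[NP` markers occur at word positions 1, 4, 8, 12, 15; the fourth of these opens the constituent [NP this comet after his simple garden].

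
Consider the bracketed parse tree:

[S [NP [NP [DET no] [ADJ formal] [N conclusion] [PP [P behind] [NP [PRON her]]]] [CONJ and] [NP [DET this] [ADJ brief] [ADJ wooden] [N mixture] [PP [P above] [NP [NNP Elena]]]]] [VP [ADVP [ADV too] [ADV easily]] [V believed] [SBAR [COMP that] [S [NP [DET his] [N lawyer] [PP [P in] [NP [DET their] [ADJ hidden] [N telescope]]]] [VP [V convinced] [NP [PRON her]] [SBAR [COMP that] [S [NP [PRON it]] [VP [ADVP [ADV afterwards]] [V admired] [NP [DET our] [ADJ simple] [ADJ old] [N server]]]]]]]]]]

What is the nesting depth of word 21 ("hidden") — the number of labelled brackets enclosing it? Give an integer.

8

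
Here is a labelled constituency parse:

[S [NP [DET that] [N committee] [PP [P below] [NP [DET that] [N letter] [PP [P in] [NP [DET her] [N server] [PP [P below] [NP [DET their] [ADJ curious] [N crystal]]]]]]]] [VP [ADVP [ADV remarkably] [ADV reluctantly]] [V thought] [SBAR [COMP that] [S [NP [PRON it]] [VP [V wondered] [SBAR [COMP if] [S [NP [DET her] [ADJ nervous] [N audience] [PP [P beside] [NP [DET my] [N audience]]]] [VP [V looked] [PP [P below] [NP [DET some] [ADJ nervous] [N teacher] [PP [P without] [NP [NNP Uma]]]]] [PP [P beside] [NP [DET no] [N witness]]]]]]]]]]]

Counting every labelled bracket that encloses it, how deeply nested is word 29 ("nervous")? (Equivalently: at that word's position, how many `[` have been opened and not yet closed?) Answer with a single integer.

11

Counting open brackets not yet closed at "nervous": [S [VP [SBAR [S [VP [SBAR [S [VP [PP [NP [ADJ = 11.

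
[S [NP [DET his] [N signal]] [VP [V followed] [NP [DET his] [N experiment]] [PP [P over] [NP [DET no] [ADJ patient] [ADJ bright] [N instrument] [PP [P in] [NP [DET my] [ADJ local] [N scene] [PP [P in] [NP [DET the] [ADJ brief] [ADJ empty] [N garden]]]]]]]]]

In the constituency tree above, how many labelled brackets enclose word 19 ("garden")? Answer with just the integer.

9

The word sits inside N, which is inside NP, inside PP, inside NP, inside PP, inside NP, inside PP, inside VP, inside S — 9 brackets in all.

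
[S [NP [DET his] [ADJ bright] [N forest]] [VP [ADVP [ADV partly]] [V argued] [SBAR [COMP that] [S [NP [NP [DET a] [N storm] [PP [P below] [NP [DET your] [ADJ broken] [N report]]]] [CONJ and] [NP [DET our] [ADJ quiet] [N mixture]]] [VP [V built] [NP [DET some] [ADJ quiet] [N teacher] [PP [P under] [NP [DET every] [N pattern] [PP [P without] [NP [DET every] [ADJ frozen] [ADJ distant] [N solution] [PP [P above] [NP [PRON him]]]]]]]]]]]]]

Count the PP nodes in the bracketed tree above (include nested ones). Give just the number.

4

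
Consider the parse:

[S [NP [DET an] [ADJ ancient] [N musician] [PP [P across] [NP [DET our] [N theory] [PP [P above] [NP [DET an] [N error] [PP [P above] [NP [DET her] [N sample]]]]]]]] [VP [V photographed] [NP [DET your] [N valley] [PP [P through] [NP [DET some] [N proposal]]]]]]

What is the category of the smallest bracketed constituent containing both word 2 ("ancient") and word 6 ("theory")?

NP

Both words fall inside [NP an ancient musician across our theory above an error above her sample] (words 1–12), and no smaller constituent contains them both. Label: NP.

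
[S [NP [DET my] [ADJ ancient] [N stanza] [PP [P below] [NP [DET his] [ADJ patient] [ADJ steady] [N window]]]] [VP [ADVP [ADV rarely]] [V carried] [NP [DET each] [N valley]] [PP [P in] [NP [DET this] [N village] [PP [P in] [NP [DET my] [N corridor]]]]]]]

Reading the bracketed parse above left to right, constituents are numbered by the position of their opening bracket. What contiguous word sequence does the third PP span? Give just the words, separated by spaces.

in my corridor

In left-to-right order the PP constituents are "below his patient steady window"; "in this village in my corridor"; "in my corridor". Number 3 is "in my corridor".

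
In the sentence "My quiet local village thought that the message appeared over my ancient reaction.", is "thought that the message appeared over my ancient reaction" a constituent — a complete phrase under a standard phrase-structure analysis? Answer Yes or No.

"thought that the message appeared over my ancient reaction" is exactly the verb phrase [VP thought that the message appeared over my ancient reaction], a complete constituent.

Yes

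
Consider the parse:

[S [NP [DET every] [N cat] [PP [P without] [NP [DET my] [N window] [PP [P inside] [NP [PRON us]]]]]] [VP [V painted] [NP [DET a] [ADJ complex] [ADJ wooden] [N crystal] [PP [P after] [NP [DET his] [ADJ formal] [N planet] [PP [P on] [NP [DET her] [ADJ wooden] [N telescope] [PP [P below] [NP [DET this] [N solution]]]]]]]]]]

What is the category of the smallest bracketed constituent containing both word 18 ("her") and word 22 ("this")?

Both words fall inside [NP her wooden telescope below this solution] (words 18–23), and no smaller constituent contains them both. Label: NP.

NP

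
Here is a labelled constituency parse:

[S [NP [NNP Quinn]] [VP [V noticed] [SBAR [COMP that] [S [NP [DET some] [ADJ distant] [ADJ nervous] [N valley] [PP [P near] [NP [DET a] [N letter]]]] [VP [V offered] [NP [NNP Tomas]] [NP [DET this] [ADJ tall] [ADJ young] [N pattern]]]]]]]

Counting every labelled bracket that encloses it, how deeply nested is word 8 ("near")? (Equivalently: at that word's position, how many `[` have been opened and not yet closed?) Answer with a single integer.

Path from the root down to the word: S → VP → SBAR → S → NP → PP → P. That is 7 enclosing brackets.

7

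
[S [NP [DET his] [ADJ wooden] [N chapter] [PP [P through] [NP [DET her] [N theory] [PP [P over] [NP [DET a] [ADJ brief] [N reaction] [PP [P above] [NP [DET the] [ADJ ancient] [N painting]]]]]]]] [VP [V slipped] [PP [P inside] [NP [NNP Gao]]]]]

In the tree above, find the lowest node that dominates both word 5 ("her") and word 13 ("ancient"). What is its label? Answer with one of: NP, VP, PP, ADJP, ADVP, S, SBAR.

NP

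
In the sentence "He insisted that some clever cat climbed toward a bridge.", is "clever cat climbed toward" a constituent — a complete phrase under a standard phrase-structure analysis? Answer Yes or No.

No

The smallest constituent containing the whole sequence is the clause [S some clever cat climbed toward a bridge], but the sequence is only part of it — it straddles the boundary between noun phrase "some clever cat" and verb phrase "climbed toward a bridge".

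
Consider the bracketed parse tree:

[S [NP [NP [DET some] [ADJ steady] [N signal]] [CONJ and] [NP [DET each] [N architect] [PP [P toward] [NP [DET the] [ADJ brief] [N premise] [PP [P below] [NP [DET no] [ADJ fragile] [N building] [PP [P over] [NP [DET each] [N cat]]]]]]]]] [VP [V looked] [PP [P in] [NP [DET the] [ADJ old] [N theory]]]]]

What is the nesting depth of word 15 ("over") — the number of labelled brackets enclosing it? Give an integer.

9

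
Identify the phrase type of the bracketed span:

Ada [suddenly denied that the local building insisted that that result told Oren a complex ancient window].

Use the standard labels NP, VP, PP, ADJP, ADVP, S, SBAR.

The span is built around the verb "denied" — a verb phrase (VP).

VP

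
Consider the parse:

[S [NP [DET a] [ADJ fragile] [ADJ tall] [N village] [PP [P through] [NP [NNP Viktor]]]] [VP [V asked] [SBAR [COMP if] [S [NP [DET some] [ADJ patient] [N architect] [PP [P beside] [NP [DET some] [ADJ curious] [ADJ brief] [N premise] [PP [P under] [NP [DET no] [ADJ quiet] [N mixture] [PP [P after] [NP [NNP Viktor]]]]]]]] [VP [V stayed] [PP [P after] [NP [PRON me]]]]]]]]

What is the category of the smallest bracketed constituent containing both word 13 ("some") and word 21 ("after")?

NP

Word 13 lies under S → VP → SBAR → S → NP → PP → NP → DET; word 21 lies under S → VP → SBAR → S → NP → PP → NP → PP → NP → PP → P. The lowest shared node is the NP.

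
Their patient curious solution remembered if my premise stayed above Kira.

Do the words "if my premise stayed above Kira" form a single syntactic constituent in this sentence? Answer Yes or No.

Yes

The sequence corresponds to a single SBAR node — the subordinate clause "if my premise stayed above Kira".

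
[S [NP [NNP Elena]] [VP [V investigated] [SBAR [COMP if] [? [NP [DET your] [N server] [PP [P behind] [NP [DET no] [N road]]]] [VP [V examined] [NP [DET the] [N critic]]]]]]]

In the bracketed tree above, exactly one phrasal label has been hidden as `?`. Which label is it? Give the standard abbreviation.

S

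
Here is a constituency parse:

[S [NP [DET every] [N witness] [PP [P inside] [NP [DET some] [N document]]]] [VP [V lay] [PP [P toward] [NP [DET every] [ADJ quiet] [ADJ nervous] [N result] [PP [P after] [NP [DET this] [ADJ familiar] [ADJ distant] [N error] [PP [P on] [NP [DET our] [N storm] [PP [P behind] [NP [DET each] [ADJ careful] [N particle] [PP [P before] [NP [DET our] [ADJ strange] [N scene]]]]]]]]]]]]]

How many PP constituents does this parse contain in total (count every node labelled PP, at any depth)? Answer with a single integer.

6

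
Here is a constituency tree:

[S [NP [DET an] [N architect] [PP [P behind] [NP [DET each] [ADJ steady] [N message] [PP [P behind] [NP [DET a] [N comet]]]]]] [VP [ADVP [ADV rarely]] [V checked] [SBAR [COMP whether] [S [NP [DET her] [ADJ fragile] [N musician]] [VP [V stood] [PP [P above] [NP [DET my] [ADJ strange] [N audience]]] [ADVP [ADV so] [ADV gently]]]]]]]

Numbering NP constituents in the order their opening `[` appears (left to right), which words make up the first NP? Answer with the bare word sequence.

In left-to-right order the NP constituents are "an architect behind each steady message behind a comet"; "each steady message behind a comet"; "a comet"; "her fragile musician"; "my strange audience". Number 1 is "an architect behind each steady message behind a comet".

an architect behind each steady message behind a comet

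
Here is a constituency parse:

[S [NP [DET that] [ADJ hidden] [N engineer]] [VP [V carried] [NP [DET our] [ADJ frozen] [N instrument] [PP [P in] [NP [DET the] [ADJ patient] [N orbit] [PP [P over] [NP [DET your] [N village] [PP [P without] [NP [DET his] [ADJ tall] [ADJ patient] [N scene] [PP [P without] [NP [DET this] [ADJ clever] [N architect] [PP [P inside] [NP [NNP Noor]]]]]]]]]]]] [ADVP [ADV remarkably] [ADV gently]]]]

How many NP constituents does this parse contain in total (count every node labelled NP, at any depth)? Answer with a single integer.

7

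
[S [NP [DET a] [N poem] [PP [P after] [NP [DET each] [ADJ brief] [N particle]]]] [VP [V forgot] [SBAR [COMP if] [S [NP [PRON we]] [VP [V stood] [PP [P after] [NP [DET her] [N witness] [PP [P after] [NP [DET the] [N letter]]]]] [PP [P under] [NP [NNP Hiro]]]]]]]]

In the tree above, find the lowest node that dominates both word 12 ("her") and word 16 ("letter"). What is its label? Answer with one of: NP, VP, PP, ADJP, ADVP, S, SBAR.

NP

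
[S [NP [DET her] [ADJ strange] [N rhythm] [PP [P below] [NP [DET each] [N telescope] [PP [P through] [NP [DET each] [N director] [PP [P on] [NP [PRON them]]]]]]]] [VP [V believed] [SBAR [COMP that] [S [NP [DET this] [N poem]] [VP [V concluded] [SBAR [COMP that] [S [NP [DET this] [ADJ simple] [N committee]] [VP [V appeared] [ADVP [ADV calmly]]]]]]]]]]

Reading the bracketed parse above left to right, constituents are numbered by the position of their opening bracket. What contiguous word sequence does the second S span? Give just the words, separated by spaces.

this poem concluded that this simple committee appeared calmly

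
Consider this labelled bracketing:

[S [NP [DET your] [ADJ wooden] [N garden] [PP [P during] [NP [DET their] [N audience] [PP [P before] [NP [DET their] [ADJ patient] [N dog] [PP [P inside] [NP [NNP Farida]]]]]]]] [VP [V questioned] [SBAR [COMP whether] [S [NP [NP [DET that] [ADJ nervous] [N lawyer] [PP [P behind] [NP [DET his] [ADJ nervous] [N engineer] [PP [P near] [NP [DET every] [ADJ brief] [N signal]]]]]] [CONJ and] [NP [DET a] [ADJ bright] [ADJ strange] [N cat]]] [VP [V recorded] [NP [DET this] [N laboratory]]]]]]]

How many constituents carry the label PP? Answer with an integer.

Scanning left to right, an opening `[PP` appears at word positions 4, 7, 11, 18, 22 — 5 in total.

5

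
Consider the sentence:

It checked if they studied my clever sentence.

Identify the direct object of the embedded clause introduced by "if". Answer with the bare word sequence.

my clever sentence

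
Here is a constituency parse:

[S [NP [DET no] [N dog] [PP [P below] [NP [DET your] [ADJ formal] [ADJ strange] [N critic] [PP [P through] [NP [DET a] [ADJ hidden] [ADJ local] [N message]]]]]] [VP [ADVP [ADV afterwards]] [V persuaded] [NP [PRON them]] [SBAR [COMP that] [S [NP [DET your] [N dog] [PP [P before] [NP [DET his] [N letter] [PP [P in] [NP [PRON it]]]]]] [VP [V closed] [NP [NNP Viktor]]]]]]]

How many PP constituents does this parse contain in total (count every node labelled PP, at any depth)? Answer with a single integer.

4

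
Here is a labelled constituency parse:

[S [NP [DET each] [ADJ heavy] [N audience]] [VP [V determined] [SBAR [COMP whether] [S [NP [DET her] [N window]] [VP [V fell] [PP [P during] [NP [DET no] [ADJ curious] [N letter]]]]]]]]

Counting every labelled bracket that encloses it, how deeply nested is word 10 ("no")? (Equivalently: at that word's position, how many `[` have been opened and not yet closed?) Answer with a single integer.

8

Path from the root down to the word: S → VP → SBAR → S → VP → PP → NP → DET. That is 8 enclosing brackets.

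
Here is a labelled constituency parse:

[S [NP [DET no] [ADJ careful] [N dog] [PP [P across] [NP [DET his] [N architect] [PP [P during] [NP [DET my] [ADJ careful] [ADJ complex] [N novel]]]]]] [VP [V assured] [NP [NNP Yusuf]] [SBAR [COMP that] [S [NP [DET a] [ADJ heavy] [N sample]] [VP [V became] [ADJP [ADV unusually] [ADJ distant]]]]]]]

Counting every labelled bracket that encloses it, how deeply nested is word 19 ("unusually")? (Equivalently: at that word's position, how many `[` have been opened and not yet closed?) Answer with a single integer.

Counting open brackets not yet closed at "unusually": [S [VP [SBAR [S [VP [ADJP [ADV = 7.

7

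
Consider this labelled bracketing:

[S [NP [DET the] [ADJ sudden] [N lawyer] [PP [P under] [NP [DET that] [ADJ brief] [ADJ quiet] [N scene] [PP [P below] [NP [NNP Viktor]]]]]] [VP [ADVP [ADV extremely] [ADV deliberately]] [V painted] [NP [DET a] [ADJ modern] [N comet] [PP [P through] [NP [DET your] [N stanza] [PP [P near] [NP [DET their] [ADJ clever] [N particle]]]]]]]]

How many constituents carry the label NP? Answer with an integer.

6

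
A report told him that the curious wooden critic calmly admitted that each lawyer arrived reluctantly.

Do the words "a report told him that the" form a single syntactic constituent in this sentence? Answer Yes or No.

No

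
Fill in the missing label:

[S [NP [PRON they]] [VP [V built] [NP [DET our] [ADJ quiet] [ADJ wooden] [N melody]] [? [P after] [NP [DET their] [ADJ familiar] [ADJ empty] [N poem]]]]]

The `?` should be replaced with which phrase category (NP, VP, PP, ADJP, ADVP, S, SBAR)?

PP

Looking at what the `?` directly dominates — P 'after', NP — this is a prepositional phrase (PP).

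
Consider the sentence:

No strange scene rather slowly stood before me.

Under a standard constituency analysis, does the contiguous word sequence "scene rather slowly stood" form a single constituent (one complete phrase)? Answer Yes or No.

No

"scene" belongs to the noun phrase "no strange scene" while "stood" belongs to the verb phrase "rather slowly stood before me"; a span that runs across that boundary is not a single phrase.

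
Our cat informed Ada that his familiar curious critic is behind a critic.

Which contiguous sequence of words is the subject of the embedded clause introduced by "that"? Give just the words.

In the embedded clause introduced by "that" the verb is "is"; the NP preceding it, "his familiar curious critic", is the subject.

his familiar curious critic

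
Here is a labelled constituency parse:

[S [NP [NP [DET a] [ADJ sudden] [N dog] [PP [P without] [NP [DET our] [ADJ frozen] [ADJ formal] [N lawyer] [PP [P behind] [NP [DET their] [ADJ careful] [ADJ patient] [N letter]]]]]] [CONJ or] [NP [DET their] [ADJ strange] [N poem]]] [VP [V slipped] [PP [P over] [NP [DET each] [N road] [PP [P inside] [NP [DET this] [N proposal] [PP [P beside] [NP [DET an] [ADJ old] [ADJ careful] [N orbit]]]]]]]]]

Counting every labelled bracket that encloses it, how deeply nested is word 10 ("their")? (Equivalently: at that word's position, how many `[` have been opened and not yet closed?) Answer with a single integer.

8

The word sits inside DET, which is inside NP, inside PP, inside NP, inside PP, inside NP, inside NP, inside S — 8 brackets in all.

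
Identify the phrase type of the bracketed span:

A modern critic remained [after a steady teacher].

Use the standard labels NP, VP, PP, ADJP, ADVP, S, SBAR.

The span is built around the preposition "after" — a prepositional phrase (PP).

PP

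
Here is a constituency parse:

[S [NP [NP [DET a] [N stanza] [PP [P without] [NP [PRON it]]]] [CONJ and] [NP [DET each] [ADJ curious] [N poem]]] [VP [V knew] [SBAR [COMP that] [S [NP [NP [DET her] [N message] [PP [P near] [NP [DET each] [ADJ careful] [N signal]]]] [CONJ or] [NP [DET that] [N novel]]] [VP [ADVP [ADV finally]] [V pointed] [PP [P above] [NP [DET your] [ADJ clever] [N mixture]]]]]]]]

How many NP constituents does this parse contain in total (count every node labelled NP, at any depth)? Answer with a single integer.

9

Listing each NP by its span: [NP a stanza without it and each curious poem]; [NP a stanza without it]; [NP it]; [NP each curious poem]; [NP her message near each careful signal or that novel]; [NP her message near each careful signal] … — that makes 9.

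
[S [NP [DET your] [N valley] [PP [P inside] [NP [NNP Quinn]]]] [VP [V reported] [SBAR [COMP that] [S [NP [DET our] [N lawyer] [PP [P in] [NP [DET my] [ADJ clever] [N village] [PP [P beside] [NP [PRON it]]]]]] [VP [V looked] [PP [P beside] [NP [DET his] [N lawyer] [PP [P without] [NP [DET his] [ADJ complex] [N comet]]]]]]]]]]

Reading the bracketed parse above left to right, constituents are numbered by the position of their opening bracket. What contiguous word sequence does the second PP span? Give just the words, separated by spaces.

in my clever village beside it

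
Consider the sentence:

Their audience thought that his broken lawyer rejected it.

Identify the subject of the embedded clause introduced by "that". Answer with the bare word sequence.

his broken lawyer

In the embedded clause introduced by "that" the verb is "rejected"; the NP preceding it, "his broken lawyer", is the subject.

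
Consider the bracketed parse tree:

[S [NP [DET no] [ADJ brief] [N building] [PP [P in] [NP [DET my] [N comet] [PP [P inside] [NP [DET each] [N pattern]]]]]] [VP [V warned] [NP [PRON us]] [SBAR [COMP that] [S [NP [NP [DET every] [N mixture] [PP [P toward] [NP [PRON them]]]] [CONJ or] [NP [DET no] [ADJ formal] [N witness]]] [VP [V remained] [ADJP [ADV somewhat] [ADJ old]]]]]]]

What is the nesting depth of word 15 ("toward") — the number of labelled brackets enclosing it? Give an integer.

8

Path from the root down to the word: S → VP → SBAR → S → NP → NP → PP → P. That is 8 enclosing brackets.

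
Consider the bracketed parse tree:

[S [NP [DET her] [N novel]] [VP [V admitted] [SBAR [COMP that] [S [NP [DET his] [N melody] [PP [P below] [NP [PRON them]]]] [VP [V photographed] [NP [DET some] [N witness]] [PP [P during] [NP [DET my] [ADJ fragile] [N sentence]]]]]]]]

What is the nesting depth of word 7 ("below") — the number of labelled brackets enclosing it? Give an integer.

7

Counting open brackets not yet closed at "below": [S [VP [SBAR [S [NP [PP [P = 7.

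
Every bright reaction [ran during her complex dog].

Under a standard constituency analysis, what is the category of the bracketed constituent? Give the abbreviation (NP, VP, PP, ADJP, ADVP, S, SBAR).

VP

"ran" is the head of the bracketed span, so the span is a verb phrase: VP.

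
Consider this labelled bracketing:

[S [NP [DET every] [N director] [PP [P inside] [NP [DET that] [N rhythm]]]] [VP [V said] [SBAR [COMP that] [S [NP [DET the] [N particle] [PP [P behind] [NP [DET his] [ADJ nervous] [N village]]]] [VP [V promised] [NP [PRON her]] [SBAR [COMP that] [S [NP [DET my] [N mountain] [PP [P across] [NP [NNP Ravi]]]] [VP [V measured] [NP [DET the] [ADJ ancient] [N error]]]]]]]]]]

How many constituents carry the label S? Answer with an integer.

3

Listing each S by its span: [S every director inside that rhythm said that the particle behind his nervous village promised her that my mountain across Ravi measured the ancient error]; [S the particle behind his nervous village promised her that my mountain across Ravi measured the ancient error]; [S my mountain across Ravi measured the ancient error] — that makes 3.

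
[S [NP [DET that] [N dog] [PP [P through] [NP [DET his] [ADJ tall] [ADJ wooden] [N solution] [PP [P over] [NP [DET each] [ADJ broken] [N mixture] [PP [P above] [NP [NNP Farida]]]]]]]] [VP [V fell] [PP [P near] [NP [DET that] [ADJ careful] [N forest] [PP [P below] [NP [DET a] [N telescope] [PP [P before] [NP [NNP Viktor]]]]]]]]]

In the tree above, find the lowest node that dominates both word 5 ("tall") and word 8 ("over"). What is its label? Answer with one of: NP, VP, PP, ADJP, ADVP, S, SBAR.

Word 5 lies under S → NP → PP → NP → ADJ; word 8 lies under S → NP → PP → NP → PP → P. The lowest shared node is the NP.

NP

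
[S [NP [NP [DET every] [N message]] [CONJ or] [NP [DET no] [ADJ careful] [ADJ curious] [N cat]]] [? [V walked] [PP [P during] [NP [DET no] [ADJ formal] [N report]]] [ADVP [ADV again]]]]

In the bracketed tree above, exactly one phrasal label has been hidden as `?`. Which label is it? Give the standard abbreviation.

VP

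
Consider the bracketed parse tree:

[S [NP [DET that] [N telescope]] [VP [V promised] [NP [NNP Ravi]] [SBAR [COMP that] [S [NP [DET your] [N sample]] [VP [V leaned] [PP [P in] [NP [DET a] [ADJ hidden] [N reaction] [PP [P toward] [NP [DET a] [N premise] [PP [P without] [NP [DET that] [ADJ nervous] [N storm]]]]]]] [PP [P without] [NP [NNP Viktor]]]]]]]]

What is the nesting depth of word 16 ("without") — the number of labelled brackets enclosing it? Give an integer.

11

Counting open brackets not yet closed at "without": [S [VP [SBAR [S [VP [PP [NP [PP [NP [PP [P = 11.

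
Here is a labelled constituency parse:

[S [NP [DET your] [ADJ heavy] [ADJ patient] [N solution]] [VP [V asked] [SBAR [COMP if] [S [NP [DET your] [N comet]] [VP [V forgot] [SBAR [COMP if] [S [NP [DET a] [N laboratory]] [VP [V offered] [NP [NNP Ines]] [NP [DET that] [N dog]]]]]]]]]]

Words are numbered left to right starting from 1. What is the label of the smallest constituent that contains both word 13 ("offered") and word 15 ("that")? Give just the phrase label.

VP

The smallest bracket enclosing both words is [VP offered Ines that dog], so the label is VP.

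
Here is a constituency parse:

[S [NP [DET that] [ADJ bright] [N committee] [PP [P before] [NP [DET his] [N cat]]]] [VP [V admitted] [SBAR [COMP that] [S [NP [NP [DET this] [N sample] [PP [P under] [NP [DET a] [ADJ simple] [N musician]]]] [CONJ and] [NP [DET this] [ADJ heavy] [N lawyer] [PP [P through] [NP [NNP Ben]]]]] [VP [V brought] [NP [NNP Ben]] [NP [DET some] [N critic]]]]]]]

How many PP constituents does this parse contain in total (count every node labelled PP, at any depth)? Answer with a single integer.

The PP constituents are: [PP before his cat]; [PP under a simple musician]; [PP through Ben]. Total: 3.

3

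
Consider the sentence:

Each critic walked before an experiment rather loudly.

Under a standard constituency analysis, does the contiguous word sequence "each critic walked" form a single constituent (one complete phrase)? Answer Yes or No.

No

The sequence begins inside the noun phrase "each critic" and ends inside the verb phrase "walked before an experiment rather loudly"; it crosses a phrase boundary, so no single node in the tree spans exactly those words.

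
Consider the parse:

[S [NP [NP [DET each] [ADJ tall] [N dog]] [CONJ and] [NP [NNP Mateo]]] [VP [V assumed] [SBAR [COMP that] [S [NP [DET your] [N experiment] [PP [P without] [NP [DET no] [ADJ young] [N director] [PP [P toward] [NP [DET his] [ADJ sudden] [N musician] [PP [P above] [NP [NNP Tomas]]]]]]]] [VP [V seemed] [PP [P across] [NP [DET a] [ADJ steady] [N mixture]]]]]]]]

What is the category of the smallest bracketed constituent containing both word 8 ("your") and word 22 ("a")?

Both words fall inside [S your experiment without no young director toward his sudden musician above Tomas seemed across a steady mixture] (words 8–24), and no smaller constituent contains them both. Label: S.

S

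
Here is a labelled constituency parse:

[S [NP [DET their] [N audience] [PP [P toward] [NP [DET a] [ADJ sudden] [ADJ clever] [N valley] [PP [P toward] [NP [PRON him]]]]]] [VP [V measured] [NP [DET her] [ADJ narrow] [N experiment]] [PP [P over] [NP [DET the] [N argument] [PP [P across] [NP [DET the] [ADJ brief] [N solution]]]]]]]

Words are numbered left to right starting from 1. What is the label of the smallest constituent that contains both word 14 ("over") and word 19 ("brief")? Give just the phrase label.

PP

Word 14 lies under S → VP → PP → P; word 19 lies under S → VP → PP → NP → PP → NP → ADJ. The lowest shared node is the PP.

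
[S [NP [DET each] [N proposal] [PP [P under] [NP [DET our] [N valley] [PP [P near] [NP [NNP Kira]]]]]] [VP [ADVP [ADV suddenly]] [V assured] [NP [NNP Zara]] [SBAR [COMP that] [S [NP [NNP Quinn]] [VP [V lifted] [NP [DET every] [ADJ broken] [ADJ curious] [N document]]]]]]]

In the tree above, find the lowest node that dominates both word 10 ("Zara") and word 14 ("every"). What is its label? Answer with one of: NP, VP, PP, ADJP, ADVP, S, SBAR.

Both words fall inside [VP suddenly assured Zara that Quinn lifted every broken curious document] (words 8–17), and no smaller constituent contains them both. Label: VP.

VP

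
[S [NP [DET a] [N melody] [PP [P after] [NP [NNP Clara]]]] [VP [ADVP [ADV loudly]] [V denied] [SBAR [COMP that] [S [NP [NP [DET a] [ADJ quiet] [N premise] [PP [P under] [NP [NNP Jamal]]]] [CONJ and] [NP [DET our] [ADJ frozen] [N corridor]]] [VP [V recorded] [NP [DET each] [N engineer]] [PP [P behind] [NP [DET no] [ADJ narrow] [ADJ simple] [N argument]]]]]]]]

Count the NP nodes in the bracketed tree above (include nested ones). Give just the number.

Listing each NP by its span: [NP a melody after Clara]; [NP Clara]; [NP a quiet premise under Jamal and our frozen corridor]; [NP a quiet premise under Jamal]; [NP Jamal]; [NP our frozen corridor] … — that makes 8.

8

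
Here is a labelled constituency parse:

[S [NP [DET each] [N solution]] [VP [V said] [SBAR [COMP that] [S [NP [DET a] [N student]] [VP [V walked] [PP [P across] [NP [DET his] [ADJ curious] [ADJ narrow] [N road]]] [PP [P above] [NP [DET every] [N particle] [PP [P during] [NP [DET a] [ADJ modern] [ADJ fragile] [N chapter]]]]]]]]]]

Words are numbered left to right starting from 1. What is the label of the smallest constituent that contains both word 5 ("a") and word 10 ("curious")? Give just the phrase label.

Word 5 lies under S → VP → SBAR → S → NP → DET; word 10 lies under S → VP → SBAR → S → VP → PP → NP → ADJ. The lowest shared node is the S.

S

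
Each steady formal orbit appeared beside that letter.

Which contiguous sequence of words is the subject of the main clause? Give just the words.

In the main clause the verb is "appeared"; the NP preceding it, "each steady formal orbit", is the subject.

each steady formal orbit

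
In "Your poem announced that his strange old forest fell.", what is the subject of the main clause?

your poem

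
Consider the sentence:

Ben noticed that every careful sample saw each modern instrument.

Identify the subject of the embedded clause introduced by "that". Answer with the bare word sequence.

every careful sample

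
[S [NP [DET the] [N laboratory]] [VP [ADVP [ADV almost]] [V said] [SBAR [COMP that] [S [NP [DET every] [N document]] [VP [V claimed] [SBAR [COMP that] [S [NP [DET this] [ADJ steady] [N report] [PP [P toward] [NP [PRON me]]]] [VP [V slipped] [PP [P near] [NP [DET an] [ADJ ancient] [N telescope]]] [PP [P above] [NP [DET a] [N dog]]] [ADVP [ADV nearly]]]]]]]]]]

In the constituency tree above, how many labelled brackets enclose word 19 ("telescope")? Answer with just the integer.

11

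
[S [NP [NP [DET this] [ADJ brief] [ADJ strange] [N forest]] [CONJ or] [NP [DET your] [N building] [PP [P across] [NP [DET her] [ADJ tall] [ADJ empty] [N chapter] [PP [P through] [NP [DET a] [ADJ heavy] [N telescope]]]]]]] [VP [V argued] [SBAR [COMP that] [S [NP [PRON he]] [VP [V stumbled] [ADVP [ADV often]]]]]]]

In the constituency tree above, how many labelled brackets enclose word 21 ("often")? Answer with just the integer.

Path from the root down to the word: S → VP → SBAR → S → VP → ADVP → ADV. That is 7 enclosing brackets.

7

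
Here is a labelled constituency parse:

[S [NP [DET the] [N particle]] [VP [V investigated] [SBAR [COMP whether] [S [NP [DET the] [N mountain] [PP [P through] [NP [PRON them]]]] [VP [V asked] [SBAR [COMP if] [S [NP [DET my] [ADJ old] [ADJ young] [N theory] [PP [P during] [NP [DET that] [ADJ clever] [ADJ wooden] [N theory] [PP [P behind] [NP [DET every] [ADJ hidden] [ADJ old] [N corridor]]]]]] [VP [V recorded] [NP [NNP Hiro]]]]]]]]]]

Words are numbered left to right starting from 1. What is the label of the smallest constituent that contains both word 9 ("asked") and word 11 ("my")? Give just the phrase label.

VP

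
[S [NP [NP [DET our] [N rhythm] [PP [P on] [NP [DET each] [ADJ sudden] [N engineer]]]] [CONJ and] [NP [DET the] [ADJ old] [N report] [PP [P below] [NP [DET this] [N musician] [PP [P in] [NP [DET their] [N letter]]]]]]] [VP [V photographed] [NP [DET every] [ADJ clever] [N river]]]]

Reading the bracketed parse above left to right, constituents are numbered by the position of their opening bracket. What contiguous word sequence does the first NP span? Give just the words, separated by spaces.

In left-to-right order the NP constituents are "our rhythm on each sudden engineer and the old report below this musician in their letter"; "our rhythm on each sudden engineer"; "each sudden engineer"; "the old report below this musician in their letter"; "this musician in their letter"; "their letter"; "every clever river". Number 1 is "our rhythm on each sudden engineer and the old report below this musician in their letter".

our rhythm on each sudden engineer and the old report below this musician in their letter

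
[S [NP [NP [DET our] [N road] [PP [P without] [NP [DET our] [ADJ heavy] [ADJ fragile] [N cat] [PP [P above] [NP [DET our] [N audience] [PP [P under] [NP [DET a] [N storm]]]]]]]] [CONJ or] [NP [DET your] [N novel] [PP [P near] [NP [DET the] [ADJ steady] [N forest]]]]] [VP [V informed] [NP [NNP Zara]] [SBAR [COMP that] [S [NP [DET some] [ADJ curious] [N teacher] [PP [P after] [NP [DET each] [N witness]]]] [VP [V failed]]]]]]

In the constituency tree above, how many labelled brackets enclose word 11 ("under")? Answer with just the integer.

Counting open brackets not yet closed at "under": [S [NP [NP [PP [NP [PP [NP [PP [P = 9.

9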